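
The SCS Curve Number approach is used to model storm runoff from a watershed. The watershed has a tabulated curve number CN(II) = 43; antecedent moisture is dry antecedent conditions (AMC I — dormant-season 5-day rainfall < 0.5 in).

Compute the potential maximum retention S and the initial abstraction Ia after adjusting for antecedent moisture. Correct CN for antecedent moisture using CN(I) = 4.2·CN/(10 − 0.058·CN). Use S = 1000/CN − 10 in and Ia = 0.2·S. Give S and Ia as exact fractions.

S = 9500/301 in ≈ 31.561 in; Ia = 1900/301 in ≈ 6.312 in

Dry (AMC I): CN(I) = 4.2·43/(10 − 0.058·43) = (903/5)/(3753/500) = 30100/1251 ≈ 24.061
Max retention: S = 1000/(30100/1251) − 10 = 9500/301 in (≈ 31.561 in)
Initial abstraction Ia = S/5 = (9500/301)/5 = 1900/301 ≈ 6.312 in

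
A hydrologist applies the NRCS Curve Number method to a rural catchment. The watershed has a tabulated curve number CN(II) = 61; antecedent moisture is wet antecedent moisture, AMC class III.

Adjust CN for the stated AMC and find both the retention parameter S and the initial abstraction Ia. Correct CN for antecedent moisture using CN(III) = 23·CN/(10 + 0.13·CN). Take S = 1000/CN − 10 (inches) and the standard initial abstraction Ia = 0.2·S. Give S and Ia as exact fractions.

S = 3900/1403 in ≈ 2.780 in; Ia = 780/1403 in ≈ 0.556 in

Adjust CN=61 to AMC III: 23·61/(10 + 0.13·61) → 1403 ÷ (1793/100) = 140300/1793 ≈ 78.249
S = 1000/(140300/1793) − 10 = 3900/1403 in ≈ 2.780 in
Ia = 0.2·(3900/1403) = 780/1403 in ≈ 0.556 in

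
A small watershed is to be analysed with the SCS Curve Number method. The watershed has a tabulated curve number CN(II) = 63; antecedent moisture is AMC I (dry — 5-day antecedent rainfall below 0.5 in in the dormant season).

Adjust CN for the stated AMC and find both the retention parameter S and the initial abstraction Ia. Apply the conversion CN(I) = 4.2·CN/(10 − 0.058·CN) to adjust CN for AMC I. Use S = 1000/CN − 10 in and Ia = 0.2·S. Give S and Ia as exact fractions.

CN(I) from CN(II)=63: (4.2·63)/(10 − 0.058·63) = 132300/3173 ≈ 41.696
Retention S: 1000/CN − 10 with CN=41.696 → S = 18500/1323 ≈ 13.983 in
Ia = 0.2S: 0.2·13.983 = 2.797 in (exactly 3700/1323)

S = 18500/1323 in ≈ 13.983 in; Ia = 3700/1323 in ≈ 2.797 in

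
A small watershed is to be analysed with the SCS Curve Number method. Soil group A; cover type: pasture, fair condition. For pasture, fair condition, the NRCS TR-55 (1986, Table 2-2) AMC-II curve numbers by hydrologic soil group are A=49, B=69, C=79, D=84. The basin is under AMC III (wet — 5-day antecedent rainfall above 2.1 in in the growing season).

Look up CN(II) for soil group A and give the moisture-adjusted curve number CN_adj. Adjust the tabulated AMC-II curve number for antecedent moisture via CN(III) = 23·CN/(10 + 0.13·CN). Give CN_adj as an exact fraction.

CN_adj = 112700/1637 ≈ 68.845

NRCS table: pasture, fair condition, soil group A → CN(II) = 49
CN(III) from CN(II)=49: (23·49)/(10 + 0.13·49) = 112700/1637 ≈ 68.845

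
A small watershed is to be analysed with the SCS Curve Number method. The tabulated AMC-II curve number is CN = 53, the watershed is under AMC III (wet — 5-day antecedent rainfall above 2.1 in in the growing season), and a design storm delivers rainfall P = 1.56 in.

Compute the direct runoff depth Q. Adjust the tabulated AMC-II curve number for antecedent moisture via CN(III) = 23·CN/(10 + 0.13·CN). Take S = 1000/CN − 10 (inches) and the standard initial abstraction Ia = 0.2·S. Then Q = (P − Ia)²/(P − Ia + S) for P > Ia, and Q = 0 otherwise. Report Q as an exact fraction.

Q = 577969681/4313461975 in ≈ 0.134 in

CN(III) from CN(II)=53: (23·53)/(10 + 0.13·53) = 121900/1689 ≈ 72.173
Retention S: 1000/CN − 10 with CN=72.173 → S = 4700/1219 ≈ 3.856 in
Initial abstraction Ia = S/5 = (4700/1219)/5 = 940/1219 ≈ 0.771 in
Excess rainfall: 1.560 − 0.771 = 0.789 in; P > Ia so Q > 0
Runoff Q = (P−Ia)²/(P−Ia+S) = (0.789)²/(0.789+3.856) = 577969681/4313461975 ≈ 0.134 in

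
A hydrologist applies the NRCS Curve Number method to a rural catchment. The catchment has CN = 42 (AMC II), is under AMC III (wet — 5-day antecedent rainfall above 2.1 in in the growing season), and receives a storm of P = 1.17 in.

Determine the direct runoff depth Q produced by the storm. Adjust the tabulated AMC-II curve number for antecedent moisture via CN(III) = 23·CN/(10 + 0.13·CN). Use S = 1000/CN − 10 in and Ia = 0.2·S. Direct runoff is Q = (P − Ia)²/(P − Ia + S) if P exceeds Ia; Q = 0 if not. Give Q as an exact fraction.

Q = 0 in ≈ 0.000 in

Wet (AMC III): CN(III) = 23·42/(10 + 0.13·42) = 966/(773/50) = 48300/773 ≈ 62.484
S = 1000/(48300/773) − 10 = 2900/483 in ≈ 6.004 in
Initial abstraction Ia = S/5 = (2900/483)/5 = 580/483 ≈ 1.201 in
P = 1.170 ≤ Ia = 1.201 in: entire storm abstracted, Q = 0.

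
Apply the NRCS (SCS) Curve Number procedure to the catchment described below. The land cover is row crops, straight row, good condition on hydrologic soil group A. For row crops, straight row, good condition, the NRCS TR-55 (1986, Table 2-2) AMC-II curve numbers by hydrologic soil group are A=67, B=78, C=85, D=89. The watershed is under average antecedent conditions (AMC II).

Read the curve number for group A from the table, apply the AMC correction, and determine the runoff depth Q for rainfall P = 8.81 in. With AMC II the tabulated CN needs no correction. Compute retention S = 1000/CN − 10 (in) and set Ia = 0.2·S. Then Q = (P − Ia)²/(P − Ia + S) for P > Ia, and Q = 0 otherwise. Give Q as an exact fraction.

NRCS table: row crops, straight row, good condition, soil group A → CN(II) = 67
AMC II — tabulated CN = 67 applies directly.
Retention S: 1000/CN − 10 with CN=67.000 → S = 330/67 ≈ 4.925 in
Initial abstraction Ia = S/5 = (330/67)/5 = 66/67 ≈ 0.985 in
Since P=8.810 > Ia=0.985: effective rainfall P−Ia = 52427/6700 in
Q = (52427/6700)²/((52427/6700) + 330/67) = (2748590329/44890000)/(85427/6700) = 2748590329/572360900 in ≈ 4.802 in

Q = 2748590329/572360900 in ≈ 4.802 in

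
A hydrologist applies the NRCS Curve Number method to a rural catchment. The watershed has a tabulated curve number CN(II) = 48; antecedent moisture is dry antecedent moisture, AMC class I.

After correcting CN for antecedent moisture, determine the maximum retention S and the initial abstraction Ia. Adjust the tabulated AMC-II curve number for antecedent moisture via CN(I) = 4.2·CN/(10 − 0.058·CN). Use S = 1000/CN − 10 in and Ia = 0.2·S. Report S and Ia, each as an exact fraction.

S = 1625/63 in ≈ 25.794 in; Ia = 325/63 in ≈ 5.159 in

Adjust CN=48 to AMC I: 4.2·48/(10 − 0.058·48) → (1008/5) ÷ (902/125) = 12600/451 ≈ 27.938
Max retention: S = 1000/(12600/451) − 10 = 1625/63 in (≈ 25.794 in)
Initial abstraction Ia = S/5 = (1625/63)/5 = 325/63 ≈ 5.159 in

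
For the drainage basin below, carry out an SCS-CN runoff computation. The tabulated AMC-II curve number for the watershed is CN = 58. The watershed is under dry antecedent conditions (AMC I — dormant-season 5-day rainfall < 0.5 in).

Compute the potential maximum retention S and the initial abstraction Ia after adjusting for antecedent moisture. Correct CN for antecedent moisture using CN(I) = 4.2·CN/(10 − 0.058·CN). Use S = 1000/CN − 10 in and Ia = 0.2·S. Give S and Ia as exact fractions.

Adjust CN=58 to AMC I: 4.2·58/(10 − 0.058·58) → (1218/5) ÷ (1659/250) = 2900/79 ≈ 36.709
Retention S: 1000/CN − 10 with CN=36.709 → S = 500/29 ≈ 17.241 in
Initial abstraction Ia = S/5 = (500/29)/5 = 100/29 ≈ 3.448 in

S = 500/29 in ≈ 17.241 in; Ia = 100/29 in ≈ 3.448 in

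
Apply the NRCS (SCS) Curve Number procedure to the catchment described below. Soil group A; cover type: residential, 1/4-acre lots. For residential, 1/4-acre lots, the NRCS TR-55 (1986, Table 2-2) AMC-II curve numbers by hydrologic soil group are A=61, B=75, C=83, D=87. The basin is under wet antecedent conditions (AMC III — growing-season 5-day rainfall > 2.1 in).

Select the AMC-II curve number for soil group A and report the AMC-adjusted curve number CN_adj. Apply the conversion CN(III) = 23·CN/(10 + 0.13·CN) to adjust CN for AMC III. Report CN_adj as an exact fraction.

NRCS table: residential, 1/4-acre lots, soil group A → CN(II) = 61
Adjust CN=61 to AMC III: 23·61/(10 + 0.13·61) → 1403 ÷ (1793/100) = 140300/1793 ≈ 78.249

CN_adj = 140300/1793 ≈ 78.249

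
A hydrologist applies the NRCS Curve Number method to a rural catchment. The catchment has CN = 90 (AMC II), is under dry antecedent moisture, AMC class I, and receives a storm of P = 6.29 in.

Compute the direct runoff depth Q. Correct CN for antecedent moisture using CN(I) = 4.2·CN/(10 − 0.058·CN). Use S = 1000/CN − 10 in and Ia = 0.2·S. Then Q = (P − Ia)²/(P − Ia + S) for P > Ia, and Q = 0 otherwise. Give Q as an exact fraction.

CN(I) from CN(II)=90: (4.2·90)/(10 − 0.058·90) = 18900/239 ≈ 79.079
Max retention: S = 1000/(18900/239) − 10 = 500/189 in (≈ 2.646 in)
Ia = 0.2S: 0.2·2.646 = 0.529 in (exactly 100/189)
P − Ia = 6.290 − 0.529 = 108881/18900 ≈ 5.761 in (> 0, runoff occurs)
Q: (108881/18900)² ÷ (158881/18900) = 11855072161/3002850900 in (≈ 3.948 in)

Q = 11855072161/3002850900 in ≈ 3.948 in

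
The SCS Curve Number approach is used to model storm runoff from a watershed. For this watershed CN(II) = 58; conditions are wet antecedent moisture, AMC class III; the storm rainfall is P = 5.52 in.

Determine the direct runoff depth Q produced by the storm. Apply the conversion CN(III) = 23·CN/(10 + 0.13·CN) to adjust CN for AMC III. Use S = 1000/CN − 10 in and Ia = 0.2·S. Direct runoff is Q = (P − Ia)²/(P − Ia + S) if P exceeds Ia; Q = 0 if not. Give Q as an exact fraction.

Q = 369430562/124178725 in ≈ 2.975 in

CN(III) from CN(II)=58: (23·58)/(10 + 0.13·58) = 66700/877 ≈ 76.055
Max retention: S = 1000/(66700/877) − 10 = 2100/667 in (≈ 3.148 in)
Initial abstraction Ia = S/5 = (2100/667)/5 = 420/667 ≈ 0.630 in
P − Ia = 5.520 − 0.630 = 81546/16675 ≈ 4.890 in (> 0, runoff occurs)
Q: (81546/16675)² ÷ (134046/16675) = 369430562/124178725 in (≈ 2.975 in)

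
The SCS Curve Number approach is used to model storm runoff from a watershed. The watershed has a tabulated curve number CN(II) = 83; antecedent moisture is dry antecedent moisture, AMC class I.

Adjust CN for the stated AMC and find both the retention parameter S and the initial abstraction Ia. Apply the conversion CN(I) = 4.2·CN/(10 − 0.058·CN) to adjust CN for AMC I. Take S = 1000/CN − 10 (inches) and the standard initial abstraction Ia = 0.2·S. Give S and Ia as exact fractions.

Dry (AMC I): CN(I) = 4.2·83/(10 − 0.058·83) = (1743/5)/(2593/500) = 174300/2593 ≈ 67.219
Retention S: 1000/CN − 10 with CN=67.219 → S = 8500/1743 ≈ 4.877 in
Initial abstraction Ia = S/5 = (8500/1743)/5 = 1700/1743 ≈ 0.975 in

S = 8500/1743 in ≈ 4.877 in; Ia = 1700/1743 in ≈ 0.975 in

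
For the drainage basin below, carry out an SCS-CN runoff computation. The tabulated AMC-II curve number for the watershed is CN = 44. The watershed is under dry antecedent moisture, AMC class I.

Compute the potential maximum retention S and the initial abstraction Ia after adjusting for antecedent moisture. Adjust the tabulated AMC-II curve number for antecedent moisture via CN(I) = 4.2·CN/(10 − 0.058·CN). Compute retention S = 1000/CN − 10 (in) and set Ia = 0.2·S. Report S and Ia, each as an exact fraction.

S = 1000/33 in ≈ 30.303 in; Ia = 200/33 in ≈ 6.061 in

CN(I) from CN(II)=44: (4.2·44)/(10 − 0.058·44) = 3300/133 ≈ 24.812
Max retention: S = 1000/(3300/133) − 10 = 1000/33 in (≈ 30.303 in)
Initial abstraction Ia = S/5 = (1000/33)/5 = 200/33 ≈ 6.061 in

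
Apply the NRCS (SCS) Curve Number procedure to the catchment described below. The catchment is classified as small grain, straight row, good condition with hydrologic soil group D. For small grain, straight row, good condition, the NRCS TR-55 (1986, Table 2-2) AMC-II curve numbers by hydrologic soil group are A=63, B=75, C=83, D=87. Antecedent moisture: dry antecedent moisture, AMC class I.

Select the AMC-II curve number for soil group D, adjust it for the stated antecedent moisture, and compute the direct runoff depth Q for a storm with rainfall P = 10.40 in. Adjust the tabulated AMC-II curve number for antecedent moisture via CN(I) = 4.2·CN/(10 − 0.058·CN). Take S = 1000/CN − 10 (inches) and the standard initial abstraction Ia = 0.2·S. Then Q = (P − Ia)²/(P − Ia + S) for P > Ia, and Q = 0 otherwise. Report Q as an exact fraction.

NRCS table: small grain, straight row, good condition, soil group D → CN(II) = 87
CN(I) from CN(II)=87: (4.2·87)/(10 − 0.058·87) = 182700/2477 ≈ 73.759
S = 1000/(182700/2477) − 10 = 6500/1827 in ≈ 3.558 in
Ia = 0.2·(6500/1827) = 1300/1827 in ≈ 0.712 in
Excess rainfall: 10.400 − 0.712 = 9.688 in; P > Ia so Q > 0
Q = (88504/9135)²/((88504/9135) + 6500/1827) = (7832958016/83448225)/(121004/9135) = 11587216/1635165 in ≈ 7.086 in

Q = 11587216/1635165 in ≈ 7.086 in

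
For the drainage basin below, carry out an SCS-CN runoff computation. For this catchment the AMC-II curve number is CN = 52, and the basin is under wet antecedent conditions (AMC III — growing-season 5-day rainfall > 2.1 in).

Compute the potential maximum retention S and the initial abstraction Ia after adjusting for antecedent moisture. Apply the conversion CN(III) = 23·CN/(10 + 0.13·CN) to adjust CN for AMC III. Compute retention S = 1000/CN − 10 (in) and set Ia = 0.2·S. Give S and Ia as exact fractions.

S = 1200/299 in ≈ 4.013 in; Ia = 240/299 in ≈ 0.803 in

Adjust CN=52 to AMC III: 23·52/(10 + 0.13·52) → 1196 ÷ (419/25) = 29900/419 ≈ 71.360
Retention S: 1000/CN − 10 with CN=71.360 → S = 1200/299 ≈ 4.013 in
Ia = 0.2·(1200/299) = 240/299 in ≈ 0.803 in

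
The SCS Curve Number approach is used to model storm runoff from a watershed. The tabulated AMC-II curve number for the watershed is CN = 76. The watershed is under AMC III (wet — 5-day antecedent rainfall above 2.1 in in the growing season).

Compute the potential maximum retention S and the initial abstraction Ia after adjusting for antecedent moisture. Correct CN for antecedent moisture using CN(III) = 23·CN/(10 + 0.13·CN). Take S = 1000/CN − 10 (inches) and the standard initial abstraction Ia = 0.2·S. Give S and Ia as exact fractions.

S = 600/437 in ≈ 1.373 in; Ia = 120/437 in ≈ 0.275 in

CN(III) from CN(II)=76: (23·76)/(10 + 0.13·76) = 43700/497 ≈ 87.928
S = 1000/(43700/497) − 10 = 600/437 in ≈ 1.373 in
Ia = 0.2·(600/437) = 120/437 in ≈ 0.275 in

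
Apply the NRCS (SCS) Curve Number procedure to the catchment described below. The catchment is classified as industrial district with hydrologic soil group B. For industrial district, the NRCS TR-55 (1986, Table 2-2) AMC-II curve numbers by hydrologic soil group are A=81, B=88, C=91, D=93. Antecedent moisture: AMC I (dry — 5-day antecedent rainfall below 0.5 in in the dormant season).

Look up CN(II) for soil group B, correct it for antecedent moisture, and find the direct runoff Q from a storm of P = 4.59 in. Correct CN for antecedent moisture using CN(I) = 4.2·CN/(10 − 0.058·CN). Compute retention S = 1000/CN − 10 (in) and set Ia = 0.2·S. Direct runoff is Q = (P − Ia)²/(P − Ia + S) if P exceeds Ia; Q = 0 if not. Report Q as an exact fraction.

Q = 920697649/426141100 in ≈ 2.161 in

NRCS table: industrial district, soil group B → CN(II) = 88
CN(I) from CN(II)=88: (4.2·88)/(10 − 0.058·88) = 3850/51 ≈ 75.490
Max retention: S = 1000/(3850/51) − 10 = 250/77 in (≈ 3.247 in)
Initial abstraction Ia = S/5 = (250/77)/5 = 50/77 ≈ 0.649 in
Excess rainfall: 4.590 − 0.649 = 3.941 in; P > Ia so Q > 0
Runoff Q = (P−Ia)²/(P−Ia+S) = (3.941)²/(3.941+3.247) = 920697649/426141100 ≈ 2.161 in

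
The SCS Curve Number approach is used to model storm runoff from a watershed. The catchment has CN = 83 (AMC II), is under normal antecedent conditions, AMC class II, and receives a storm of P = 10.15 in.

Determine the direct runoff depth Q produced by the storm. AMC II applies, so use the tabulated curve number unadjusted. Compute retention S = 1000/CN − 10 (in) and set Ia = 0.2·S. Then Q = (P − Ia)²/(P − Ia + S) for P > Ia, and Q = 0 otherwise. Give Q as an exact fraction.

Q = 261436561/32484540 in ≈ 8.048 in

CN(II) = 83; AMC II needs no correction.
S = 1000/83 − 10 = 170/83 in ≈ 2.048 in
Ia = 0.2S: 0.2·2.048 = 0.410 in (exactly 34/83)
Excess rainfall: 10.150 − 0.410 = 9.740 in; P > Ia so Q > 0
Runoff Q = (P−Ia)²/(P−Ia+S) = (9.740)²/(9.740+2.048) = 261436561/32484540 ≈ 8.048 in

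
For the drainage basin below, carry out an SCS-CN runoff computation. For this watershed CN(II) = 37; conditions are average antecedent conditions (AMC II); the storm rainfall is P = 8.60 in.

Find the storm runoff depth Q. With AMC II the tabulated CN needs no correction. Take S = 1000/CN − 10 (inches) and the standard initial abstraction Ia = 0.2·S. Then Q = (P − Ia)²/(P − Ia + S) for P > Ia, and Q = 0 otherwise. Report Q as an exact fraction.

CN(II) = 37; AMC II needs no correction.
Max retention: S = 1000/37 − 10 = 630/37 in (≈ 17.027 in)
Ia = 0.2·(630/37) = 126/37 in ≈ 3.405 in
P − Ia = 8.600 − 3.405 = 961/185 ≈ 5.195 in (> 0, runoff occurs)
Q: (961/185)² ÷ (4111/185) = 923521/760535 in (≈ 1.214 in)

Q = 923521/760535 in ≈ 1.214 in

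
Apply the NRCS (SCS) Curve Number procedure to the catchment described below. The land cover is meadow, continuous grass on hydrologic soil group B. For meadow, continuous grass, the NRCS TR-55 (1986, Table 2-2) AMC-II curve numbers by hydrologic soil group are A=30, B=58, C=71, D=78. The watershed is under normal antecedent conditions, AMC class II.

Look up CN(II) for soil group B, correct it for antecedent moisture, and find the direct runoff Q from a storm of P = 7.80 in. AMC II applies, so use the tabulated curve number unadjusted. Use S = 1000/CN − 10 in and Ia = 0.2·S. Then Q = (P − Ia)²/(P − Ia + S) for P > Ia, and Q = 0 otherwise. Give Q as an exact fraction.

NRCS table: meadow, continuous grass, soil group B → CN(II) = 58
Average conditions: CN = 58 (no AMC adjustment).
S = 1000/58 − 10 = 210/29 in ≈ 7.241 in
Initial abstraction Ia = S/5 = (210/29)/5 = 42/29 ≈ 1.448 in
Since P=7.800 > Ia=1.448: effective rainfall P−Ia = 921/145 in
Q: (921/145)² ÷ (1971/145) = 94249/31755 in (≈ 2.968 in)

Q = 94249/31755 in ≈ 2.968 in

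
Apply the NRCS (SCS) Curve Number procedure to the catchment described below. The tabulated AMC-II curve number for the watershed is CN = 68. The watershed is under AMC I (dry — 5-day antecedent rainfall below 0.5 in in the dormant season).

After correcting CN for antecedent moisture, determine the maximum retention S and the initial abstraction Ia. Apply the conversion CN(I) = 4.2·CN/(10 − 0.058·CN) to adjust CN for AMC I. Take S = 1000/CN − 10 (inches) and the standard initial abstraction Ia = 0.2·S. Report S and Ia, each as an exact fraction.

S = 4000/357 in ≈ 11.204 in; Ia = 800/357 in ≈ 2.241 in

Dry (AMC I): CN(I) = 4.2·68/(10 − 0.058·68) = (1428/5)/(757/125) = 35700/757 ≈ 47.160
Max retention: S = 1000/(35700/757) − 10 = 4000/357 in (≈ 11.204 in)
Ia = 0.2·(4000/357) = 800/357 in ≈ 2.241 in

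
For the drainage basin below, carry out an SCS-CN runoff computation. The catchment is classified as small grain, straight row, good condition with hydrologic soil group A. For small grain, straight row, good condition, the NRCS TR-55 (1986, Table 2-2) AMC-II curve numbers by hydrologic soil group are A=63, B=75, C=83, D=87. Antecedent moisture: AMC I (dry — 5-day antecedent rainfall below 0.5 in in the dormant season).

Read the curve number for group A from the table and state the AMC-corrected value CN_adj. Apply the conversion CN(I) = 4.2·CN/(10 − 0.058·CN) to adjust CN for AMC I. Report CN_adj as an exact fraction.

CN_adj = 132300/3173 ≈ 41.696

NRCS table: small grain, straight row, good condition, soil group A → CN(II) = 63
Dry (AMC I): CN(I) = 4.2·63/(10 − 0.058·63) = (1323/5)/(3173/500) = 132300/3173 ≈ 41.696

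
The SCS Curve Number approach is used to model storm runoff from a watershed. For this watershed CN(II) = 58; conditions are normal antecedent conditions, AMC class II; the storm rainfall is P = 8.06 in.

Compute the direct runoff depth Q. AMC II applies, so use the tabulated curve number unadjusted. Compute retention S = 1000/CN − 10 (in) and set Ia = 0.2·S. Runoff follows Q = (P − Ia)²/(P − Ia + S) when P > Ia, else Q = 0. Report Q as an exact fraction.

AMC II — tabulated CN = 58 applies directly.
Max retention: S = 1000/58 − 10 = 210/29 in (≈ 7.241 in)
Ia = 0.2·(210/29) = 42/29 in ≈ 1.448 in
Excess rainfall: 8.060 − 1.448 = 6.612 in; P > Ia so Q > 0
Q = (9587/1450)²/((9587/1450) + 210/29) = (91910569/2102500)/(20087/1450) = 91910569/29126150 in ≈ 3.156 in

Q = 91910569/29126150 in ≈ 3.156 in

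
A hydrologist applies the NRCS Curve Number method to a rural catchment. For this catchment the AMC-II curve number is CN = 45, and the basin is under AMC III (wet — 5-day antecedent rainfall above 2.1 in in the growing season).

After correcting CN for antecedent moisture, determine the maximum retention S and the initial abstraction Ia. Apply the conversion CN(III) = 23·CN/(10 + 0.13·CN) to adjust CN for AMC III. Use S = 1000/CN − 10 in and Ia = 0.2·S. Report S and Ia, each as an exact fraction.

Adjust CN=45 to AMC III: 23·45/(10 + 0.13·45) → 1035 ÷ (317/20) = 20700/317 ≈ 65.300
S = 1000/(20700/317) − 10 = 1100/207 in ≈ 5.314 in
Initial abstraction Ia = S/5 = (1100/207)/5 = 220/207 ≈ 1.063 in

S = 1100/207 in ≈ 5.314 in; Ia = 220/207 in ≈ 1.063 in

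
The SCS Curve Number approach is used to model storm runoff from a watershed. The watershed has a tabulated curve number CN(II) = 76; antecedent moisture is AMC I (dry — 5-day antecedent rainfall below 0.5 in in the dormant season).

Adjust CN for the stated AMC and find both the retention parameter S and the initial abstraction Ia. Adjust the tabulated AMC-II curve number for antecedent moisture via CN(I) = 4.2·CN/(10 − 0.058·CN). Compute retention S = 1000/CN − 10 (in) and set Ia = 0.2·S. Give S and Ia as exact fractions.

S = 1000/133 in ≈ 7.519 in; Ia = 200/133 in ≈ 1.504 in

CN(I) from CN(II)=76: (4.2·76)/(10 − 0.058·76) = 13300/233 ≈ 57.082
Retention S: 1000/CN − 10 with CN=57.082 → S = 1000/133 ≈ 7.519 in
Ia = 0.2S: 0.2·7.519 = 1.504 in (exactly 200/133)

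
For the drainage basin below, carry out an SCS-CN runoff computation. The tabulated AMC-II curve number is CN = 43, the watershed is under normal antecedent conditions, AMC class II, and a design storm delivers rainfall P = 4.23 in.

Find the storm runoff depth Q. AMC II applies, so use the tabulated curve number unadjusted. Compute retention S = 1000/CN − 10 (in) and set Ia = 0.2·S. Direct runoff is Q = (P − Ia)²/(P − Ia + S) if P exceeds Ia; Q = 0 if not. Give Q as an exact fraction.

Q = 15363507/91430900 in ≈ 0.168 in

CN(II) = 43; AMC II needs no correction.
Max retention: S = 1000/43 − 10 = 570/43 in (≈ 13.256 in)
Ia = 0.2·(570/43) = 114/43 in ≈ 2.651 in
P − Ia = 4.230 − 2.651 = 6789/4300 ≈ 1.579 in (> 0, runoff occurs)
Runoff Q = (P−Ia)²/(P−Ia+S) = (1.579)²/(1.579+13.256) = 15363507/91430900 ≈ 0.168 in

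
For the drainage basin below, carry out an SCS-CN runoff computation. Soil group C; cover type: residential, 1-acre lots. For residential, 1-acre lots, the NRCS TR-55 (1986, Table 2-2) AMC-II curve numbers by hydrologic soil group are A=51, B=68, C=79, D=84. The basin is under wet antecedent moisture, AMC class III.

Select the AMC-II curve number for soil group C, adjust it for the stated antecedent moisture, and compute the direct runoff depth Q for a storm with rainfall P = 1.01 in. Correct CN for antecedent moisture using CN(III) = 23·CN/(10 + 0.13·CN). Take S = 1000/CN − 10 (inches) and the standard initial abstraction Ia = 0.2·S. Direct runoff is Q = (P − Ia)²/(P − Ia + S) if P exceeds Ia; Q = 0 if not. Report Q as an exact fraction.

NRCS table: residential, 1-acre lots, soil group C → CN(II) = 79
Wet (AMC III): CN(III) = 23·79/(10 + 0.13·79) = 1817/(2027/100) = 181700/2027 ≈ 89.640
Max retention: S = 1000/(181700/2027) − 10 = 2100/1817 in (≈ 1.156 in)
Ia = 0.2·(2100/1817) = 420/1817 in ≈ 0.231 in
Since P=1.010 > Ia=0.231: effective rainfall P−Ia = 141517/181700 in
Q = (141517/181700)²/((141517/181700) + 2100/1817) = (20027061289/33014890000)/(351517/181700) = 20027061289/63870638900 in ≈ 0.314 in

Q = 20027061289/63870638900 in ≈ 0.314 in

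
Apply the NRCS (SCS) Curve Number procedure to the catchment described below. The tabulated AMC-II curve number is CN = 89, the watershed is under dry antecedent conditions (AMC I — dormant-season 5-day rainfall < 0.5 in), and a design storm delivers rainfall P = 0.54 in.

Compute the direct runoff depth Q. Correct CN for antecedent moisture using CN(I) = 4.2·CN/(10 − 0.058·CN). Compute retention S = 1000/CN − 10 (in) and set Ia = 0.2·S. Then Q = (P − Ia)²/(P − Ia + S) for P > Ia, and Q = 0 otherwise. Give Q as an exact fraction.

Dry (AMC I): CN(I) = 4.2·89/(10 − 0.058·89) = (1869/5)/(2419/500) = 186900/2419 ≈ 77.263
Retention S: 1000/CN − 10 with CN=77.263 → S = 5500/1869 ≈ 2.943 in
Ia = 0.2S: 0.2·2.943 = 0.589 in (exactly 1100/1869)
P = 0.540 ≤ Ia = 0.589 in: entire storm abstracted, Q = 0.

Q = 0 in ≈ 0.000 in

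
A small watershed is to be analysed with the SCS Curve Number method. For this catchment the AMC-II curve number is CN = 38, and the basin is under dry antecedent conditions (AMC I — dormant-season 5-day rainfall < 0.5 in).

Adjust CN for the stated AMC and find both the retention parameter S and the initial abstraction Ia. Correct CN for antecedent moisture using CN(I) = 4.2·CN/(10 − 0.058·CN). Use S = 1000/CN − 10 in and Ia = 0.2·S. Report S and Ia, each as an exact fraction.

S = 15500/399 in ≈ 38.847 in; Ia = 3100/399 in ≈ 7.769 in

Dry (AMC I): CN(I) = 4.2·38/(10 − 0.058·38) = (798/5)/(1949/250) = 39900/1949 ≈ 20.472
Retention S: 1000/CN − 10 with CN=20.472 → S = 15500/399 ≈ 38.847 in
Initial abstraction Ia = S/5 = (15500/399)/5 = 3100/399 ≈ 7.769 in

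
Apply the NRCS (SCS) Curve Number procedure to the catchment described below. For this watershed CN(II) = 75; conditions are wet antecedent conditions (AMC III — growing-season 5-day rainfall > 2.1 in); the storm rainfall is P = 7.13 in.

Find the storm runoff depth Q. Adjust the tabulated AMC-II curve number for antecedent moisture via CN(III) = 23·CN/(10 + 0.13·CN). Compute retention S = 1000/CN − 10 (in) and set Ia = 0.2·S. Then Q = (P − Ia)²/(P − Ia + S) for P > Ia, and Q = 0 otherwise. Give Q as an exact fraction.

Adjust CN=75 to AMC III: 23·75/(10 + 0.13·75) → 1725 ÷ (79/4) = 6900/79 ≈ 87.342
Retention S: 1000/CN − 10 with CN=87.342 → S = 100/69 ≈ 1.449 in
Ia = 0.2·(100/69) = 20/69 in ≈ 0.290 in
Since P=7.130 > Ia=0.290: effective rainfall P−Ia = 47197/6900 in
Runoff Q = (P−Ia)²/(P−Ia+S) = (6.840)²/(6.840+1.449) = 2227556809/394659300 ≈ 5.644 in

Q = 2227556809/394659300 in ≈ 5.644 in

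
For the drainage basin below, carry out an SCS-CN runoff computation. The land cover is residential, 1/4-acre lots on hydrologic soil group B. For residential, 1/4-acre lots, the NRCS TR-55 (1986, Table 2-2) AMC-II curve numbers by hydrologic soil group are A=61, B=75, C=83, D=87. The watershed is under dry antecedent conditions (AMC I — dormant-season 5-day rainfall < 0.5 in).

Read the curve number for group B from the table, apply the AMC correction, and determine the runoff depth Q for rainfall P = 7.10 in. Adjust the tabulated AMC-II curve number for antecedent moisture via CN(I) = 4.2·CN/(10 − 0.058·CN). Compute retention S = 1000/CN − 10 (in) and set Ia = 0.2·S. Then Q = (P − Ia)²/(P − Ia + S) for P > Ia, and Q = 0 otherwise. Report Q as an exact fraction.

NRCS table: residential, 1/4-acre lots, soil group B → CN(II) = 75
CN(I) from CN(II)=75: (4.2·75)/(10 − 0.058·75) = 6300/113 ≈ 55.752
Retention S: 1000/CN − 10 with CN=55.752 → S = 500/63 ≈ 7.937 in
Ia = 0.2S: 0.2·7.937 = 1.587 in (exactly 100/63)
Excess rainfall: 7.100 − 1.587 = 5.513 in; P > Ia so Q > 0
Q = (3473/630)²/((3473/630) + 500/63) = (12061729/396900)/(8473/630) = 12061729/5337990 in ≈ 2.260 in

Q = 12061729/5337990 in ≈ 2.260 in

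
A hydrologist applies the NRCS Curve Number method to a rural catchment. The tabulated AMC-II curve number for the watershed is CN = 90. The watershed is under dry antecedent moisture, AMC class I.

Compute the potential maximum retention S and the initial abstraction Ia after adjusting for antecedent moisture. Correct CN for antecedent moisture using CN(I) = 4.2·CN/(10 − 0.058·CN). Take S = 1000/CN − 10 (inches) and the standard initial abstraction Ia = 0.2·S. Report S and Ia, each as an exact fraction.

CN(I) from CN(II)=90: (4.2·90)/(10 − 0.058·90) = 18900/239 ≈ 79.079
S = 1000/(18900/239) − 10 = 500/189 in ≈ 2.646 in
Ia = 0.2S: 0.2·2.646 = 0.529 in (exactly 100/189)

S = 500/189 in ≈ 2.646 in; Ia = 100/189 in ≈ 0.529 in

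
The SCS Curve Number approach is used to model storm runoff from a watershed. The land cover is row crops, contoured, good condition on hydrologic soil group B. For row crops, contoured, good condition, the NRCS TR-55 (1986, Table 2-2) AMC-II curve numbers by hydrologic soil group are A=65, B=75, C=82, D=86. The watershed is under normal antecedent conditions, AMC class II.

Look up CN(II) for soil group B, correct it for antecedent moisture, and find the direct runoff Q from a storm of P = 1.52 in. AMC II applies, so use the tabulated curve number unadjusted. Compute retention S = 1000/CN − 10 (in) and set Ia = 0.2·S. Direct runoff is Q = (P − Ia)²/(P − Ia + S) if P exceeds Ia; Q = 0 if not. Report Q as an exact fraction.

NRCS table: row crops, contoured, good condition, soil group B → CN(II) = 75
Average conditions: CN = 75 (no AMC adjustment).
Retention S: 1000/CN − 10 with CN=75.000 → S = 10/3 ≈ 3.333 in
Ia = 0.2·(10/3) = 2/3 in ≈ 0.667 in
P − Ia = 1.520 − 0.667 = 64/75 ≈ 0.853 in (> 0, runoff occurs)
Runoff Q = (P−Ia)²/(P−Ia+S) = (0.853)²/(0.853+3.333) = 2048/11775 ≈ 0.174 in

Q = 2048/11775 in ≈ 0.174 in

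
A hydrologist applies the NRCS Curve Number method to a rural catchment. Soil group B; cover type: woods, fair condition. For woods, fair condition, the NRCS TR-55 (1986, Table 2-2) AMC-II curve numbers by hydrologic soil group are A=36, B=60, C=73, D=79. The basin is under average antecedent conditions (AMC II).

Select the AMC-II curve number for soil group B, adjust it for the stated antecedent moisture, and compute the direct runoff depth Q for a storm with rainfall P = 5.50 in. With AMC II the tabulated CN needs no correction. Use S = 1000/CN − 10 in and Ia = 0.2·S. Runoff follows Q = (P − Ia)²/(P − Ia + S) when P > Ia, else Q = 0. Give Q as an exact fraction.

Q = 125/78 in ≈ 1.603 in

NRCS table: woods, fair condition, soil group B → CN(II) = 60
Average conditions: CN = 60 (no AMC adjustment).
S = 1000/60 − 10 = 20/3 in ≈ 6.667 in
Ia = 0.2S: 0.2·6.667 = 1.333 in (exactly 4/3)
P − Ia = 5.500 − 1.333 = 25/6 ≈ 4.167 in (> 0, runoff occurs)
Q: (25/6)² ÷ (65/6) = 125/78 in (≈ 1.603 in)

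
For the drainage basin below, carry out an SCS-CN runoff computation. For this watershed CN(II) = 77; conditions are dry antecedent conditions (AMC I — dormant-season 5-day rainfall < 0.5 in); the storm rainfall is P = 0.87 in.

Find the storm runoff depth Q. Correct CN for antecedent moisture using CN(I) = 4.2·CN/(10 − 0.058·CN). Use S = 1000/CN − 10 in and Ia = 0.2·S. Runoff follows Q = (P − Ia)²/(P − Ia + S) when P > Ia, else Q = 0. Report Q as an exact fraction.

Q = 0 in ≈ 0.000 in

Dry (AMC I): CN(I) = 4.2·77/(10 − 0.058·77) = (1617/5)/(2767/500) = 161700/2767 ≈ 58.439
Max retention: S = 1000/(161700/2767) − 10 = 11500/1617 in (≈ 7.112 in)
Ia = 0.2·(11500/1617) = 2300/1617 in ≈ 1.422 in
P = 0.870 ≤ Ia = 1.422 in: entire storm abstracted, Q = 0.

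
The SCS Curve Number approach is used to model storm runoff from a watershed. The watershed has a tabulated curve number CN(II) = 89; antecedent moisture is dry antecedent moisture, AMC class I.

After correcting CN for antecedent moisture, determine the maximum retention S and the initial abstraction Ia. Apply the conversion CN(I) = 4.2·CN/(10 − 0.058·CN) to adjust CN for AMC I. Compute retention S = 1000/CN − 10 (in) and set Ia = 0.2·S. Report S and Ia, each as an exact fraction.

S = 5500/1869 in ≈ 2.943 in; Ia = 1100/1869 in ≈ 0.589 in

CN(I) from CN(II)=89: (4.2·89)/(10 − 0.058·89) = 186900/2419 ≈ 77.263
S = 1000/(186900/2419) − 10 = 5500/1869 in ≈ 2.943 in
Ia = 0.2S: 0.2·2.943 = 0.589 in (exactly 1100/1869)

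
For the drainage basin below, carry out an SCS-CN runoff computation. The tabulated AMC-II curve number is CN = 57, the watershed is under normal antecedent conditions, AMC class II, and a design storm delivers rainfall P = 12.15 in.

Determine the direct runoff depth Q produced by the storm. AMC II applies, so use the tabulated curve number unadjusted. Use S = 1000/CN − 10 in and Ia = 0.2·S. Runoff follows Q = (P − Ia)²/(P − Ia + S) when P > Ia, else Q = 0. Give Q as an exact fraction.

CN(II) = 57; AMC II needs no correction.
Max retention: S = 1000/57 − 10 = 430/57 in (≈ 7.544 in)
Ia = 0.2S: 0.2·7.544 = 1.509 in (exactly 86/57)
Since P=12.150 > Ia=1.509: effective rainfall P−Ia = 12131/1140 in
Q = (12131/1140)²/((12131/1140) + 430/57) = (147161161/1299600)/(20731/1140) = 147161161/23633340 in ≈ 6.227 in

Q = 147161161/23633340 in ≈ 6.227 in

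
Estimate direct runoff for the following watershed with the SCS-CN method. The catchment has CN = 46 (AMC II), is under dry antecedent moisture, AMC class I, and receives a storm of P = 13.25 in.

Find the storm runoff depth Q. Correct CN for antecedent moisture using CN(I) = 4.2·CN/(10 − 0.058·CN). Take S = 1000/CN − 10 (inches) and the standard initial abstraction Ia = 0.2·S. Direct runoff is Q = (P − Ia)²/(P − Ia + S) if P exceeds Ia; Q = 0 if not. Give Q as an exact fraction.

Dry (AMC I): CN(I) = 4.2·46/(10 − 0.058·46) = (966/5)/(1833/250) = 16100/611 ≈ 26.350
Retention S: 1000/CN − 10 with CN=26.350 → S = 4500/161 ≈ 27.950 in
Initial abstraction Ia = S/5 = (4500/161)/5 = 900/161 ≈ 5.590 in
Excess rainfall: 13.250 − 5.590 = 7.660 in; P > Ia so Q > 0
Q = (4933/644)²/((4933/644) + 4500/161) = (24334489/414736)/(22933/644) = 24334489/14768852 in ≈ 1.648 in

Q = 24334489/14768852 in ≈ 1.648 in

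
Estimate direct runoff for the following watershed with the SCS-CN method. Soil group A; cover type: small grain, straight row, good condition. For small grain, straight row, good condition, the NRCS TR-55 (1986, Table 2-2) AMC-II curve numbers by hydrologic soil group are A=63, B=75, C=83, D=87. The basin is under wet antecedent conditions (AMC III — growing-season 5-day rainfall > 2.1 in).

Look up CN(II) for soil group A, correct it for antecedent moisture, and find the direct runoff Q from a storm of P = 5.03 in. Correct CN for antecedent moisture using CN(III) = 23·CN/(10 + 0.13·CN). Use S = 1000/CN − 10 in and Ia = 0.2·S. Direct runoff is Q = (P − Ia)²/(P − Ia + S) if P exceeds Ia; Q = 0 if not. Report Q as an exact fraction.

Q = 428824593409/148500330300 in ≈ 2.888 in

NRCS table: small grain, straight row, good condition, soil group A → CN(II) = 63
Adjust CN=63 to AMC III: 23·63/(10 + 0.13·63) → 1449 ÷ (1819/100) = 144900/1819 ≈ 79.659
Max retention: S = 1000/(144900/1819) − 10 = 3700/1449 in (≈ 2.553 in)
Initial abstraction Ia = S/5 = (3700/1449)/5 = 740/1449 ≈ 0.511 in
Since P=5.030 > Ia=0.511: effective rainfall P−Ia = 654847/144900 in
Q: (654847/144900)² ÷ (1024847/144900) = 428824593409/148500330300 in (≈ 2.888 in)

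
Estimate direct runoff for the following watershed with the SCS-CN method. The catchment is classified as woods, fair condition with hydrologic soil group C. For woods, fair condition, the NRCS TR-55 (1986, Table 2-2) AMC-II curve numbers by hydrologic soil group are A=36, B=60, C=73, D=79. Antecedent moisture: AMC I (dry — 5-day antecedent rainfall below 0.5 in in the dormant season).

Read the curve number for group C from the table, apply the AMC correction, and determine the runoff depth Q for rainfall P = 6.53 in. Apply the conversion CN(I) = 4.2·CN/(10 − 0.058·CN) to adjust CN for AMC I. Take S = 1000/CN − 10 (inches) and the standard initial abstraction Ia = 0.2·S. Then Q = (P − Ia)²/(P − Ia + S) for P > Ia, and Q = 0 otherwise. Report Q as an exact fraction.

NRCS table: woods, fair condition, soil group C → CN(II) = 73
Dry (AMC I): CN(I) = 4.2·73/(10 − 0.058·73) = (1533/5)/(2883/500) = 51100/961 ≈ 53.174
Retention S: 1000/CN − 10 with CN=53.174 → S = 4500/511 ≈ 8.806 in
Ia = 0.2·(4500/511) = 900/511 in ≈ 1.761 in
Excess rainfall: 6.530 − 1.761 = 4.769 in; P > Ia so Q > 0
Runoff Q = (P−Ia)²/(P−Ia+S) = (4.769)²/(4.769+8.806) = 59381404489/35447201300 ≈ 1.675 in

Q = 59381404489/35447201300 in ≈ 1.675 in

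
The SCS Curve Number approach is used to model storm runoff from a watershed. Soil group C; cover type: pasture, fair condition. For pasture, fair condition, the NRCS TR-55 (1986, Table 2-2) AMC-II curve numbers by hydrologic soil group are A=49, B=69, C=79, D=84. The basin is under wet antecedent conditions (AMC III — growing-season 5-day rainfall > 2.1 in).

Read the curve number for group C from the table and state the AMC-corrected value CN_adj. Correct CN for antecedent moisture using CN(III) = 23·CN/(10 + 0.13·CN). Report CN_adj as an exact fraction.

CN_adj = 181700/2027 ≈ 89.640

NRCS table: pasture, fair condition, soil group C → CN(II) = 79
Wet (AMC III): CN(III) = 23·79/(10 + 0.13·79) = 1817/(2027/100) = 181700/2027 ≈ 89.640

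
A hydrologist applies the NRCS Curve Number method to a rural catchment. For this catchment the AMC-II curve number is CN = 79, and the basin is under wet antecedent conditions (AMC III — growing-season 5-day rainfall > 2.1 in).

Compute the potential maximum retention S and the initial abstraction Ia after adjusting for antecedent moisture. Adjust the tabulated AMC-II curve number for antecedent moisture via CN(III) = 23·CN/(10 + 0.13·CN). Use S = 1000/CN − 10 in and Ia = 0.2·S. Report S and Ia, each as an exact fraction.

Adjust CN=79 to AMC III: 23·79/(10 + 0.13·79) → 1817 ÷ (2027/100) = 181700/2027 ≈ 89.640
Retention S: 1000/CN − 10 with CN=89.640 → S = 2100/1817 ≈ 1.156 in
Ia = 0.2S: 0.2·1.156 = 0.231 in (exactly 420/1817)

S = 2100/1817 in ≈ 1.156 in; Ia = 420/1817 in ≈ 0.231 in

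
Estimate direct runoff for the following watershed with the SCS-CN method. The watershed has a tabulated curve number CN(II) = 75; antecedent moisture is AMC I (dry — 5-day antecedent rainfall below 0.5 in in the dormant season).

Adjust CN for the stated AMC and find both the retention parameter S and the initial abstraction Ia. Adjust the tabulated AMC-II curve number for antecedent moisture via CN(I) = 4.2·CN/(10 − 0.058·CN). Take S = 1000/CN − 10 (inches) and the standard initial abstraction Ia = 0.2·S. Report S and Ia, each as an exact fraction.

S = 500/63 in ≈ 7.937 in; Ia = 100/63 in ≈ 1.587 in

Dry (AMC I): CN(I) = 4.2·75/(10 − 0.058·75) = 315/(113/20) = 6300/113 ≈ 55.752
Max retention: S = 1000/(6300/113) − 10 = 500/63 in (≈ 7.937 in)
Ia = 0.2S: 0.2·7.937 = 1.587 in (exactly 100/63)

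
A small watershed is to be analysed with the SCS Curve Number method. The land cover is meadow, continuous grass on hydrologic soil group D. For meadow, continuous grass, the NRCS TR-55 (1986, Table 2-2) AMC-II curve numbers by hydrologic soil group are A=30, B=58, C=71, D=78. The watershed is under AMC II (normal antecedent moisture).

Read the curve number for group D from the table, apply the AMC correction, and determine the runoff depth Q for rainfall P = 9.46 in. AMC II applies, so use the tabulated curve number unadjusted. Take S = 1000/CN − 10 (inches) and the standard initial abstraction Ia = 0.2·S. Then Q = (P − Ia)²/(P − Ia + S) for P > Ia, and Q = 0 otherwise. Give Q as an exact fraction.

NRCS table: meadow, continuous grass, soil group D → CN(II) = 78
CN(II) = 78; AMC II needs no correction.
Max retention: S = 1000/78 − 10 = 110/39 in (≈ 2.821 in)
Ia = 0.2S: 0.2·2.821 = 0.564 in (exactly 22/39)
Excess rainfall: 9.460 − 0.564 = 8.896 in; P > Ia so Q > 0
Q: (17347/1950)² ÷ (22847/1950) = 27356219/4050150 in (≈ 6.754 in)

Q = 27356219/4050150 in ≈ 6.754 in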